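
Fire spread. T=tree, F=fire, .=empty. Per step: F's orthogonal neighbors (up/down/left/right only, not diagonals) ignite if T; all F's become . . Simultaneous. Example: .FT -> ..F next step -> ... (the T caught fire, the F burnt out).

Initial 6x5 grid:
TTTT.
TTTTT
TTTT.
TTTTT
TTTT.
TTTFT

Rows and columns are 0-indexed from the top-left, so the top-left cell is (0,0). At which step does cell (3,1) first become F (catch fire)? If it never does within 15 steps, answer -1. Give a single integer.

Step 1: cell (3,1)='T' (+3 fires, +1 burnt)
Step 2: cell (3,1)='T' (+3 fires, +3 burnt)
Step 3: cell (3,1)='T' (+5 fires, +3 burnt)
Step 4: cell (3,1)='F' (+4 fires, +5 burnt)
  -> target ignites at step 4
Step 5: cell (3,1)='.' (+5 fires, +4 burnt)
Step 6: cell (3,1)='.' (+3 fires, +5 burnt)
Step 7: cell (3,1)='.' (+2 fires, +3 burnt)
Step 8: cell (3,1)='.' (+1 fires, +2 burnt)
Step 9: cell (3,1)='.' (+0 fires, +1 burnt)
  fire out at step 9

4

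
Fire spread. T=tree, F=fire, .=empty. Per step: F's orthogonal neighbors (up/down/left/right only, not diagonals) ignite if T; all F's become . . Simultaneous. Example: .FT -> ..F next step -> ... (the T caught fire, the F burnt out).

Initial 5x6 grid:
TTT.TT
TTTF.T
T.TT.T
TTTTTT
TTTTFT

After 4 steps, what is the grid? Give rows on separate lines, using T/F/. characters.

Step 1: 5 trees catch fire, 2 burn out
  TTT.TT
  TTF..T
  T.TF.T
  TTTTFT
  TTTF.F
Step 2: 6 trees catch fire, 5 burn out
  TTF.TT
  TF...T
  T.F..T
  TTTF.F
  TTF...
Step 3: 5 trees catch fire, 6 burn out
  TF..TT
  F....T
  T....F
  TTF...
  TF....
Step 4: 5 trees catch fire, 5 burn out
  F...TT
  .....F
  F.....
  TF....
  F.....

F...TT
.....F
F.....
TF....
F.....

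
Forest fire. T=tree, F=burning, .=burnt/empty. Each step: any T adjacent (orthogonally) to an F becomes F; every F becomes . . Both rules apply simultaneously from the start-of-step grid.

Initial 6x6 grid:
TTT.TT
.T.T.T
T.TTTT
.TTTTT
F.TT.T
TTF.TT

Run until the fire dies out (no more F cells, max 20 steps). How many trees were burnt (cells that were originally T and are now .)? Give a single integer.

Answer: 20

Derivation:
Step 1: +3 fires, +2 burnt (F count now 3)
Step 2: +2 fires, +3 burnt (F count now 2)
Step 3: +3 fires, +2 burnt (F count now 3)
Step 4: +2 fires, +3 burnt (F count now 2)
Step 5: +3 fires, +2 burnt (F count now 3)
Step 6: +2 fires, +3 burnt (F count now 2)
Step 7: +2 fires, +2 burnt (F count now 2)
Step 8: +2 fires, +2 burnt (F count now 2)
Step 9: +1 fires, +2 burnt (F count now 1)
Step 10: +0 fires, +1 burnt (F count now 0)
Fire out after step 10
Initially T: 25, now '.': 31
Total burnt (originally-T cells now '.'): 20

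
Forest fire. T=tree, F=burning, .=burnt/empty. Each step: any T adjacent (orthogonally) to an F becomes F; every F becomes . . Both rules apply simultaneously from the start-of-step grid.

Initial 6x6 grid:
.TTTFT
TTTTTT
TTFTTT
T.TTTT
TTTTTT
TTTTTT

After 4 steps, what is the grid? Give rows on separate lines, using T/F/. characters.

Step 1: 7 trees catch fire, 2 burn out
  .TTF.F
  TTFTFT
  TF.FTT
  T.FTTT
  TTTTTT
  TTTTTT
Step 2: 8 trees catch fire, 7 burn out
  .TF...
  TF.F.F
  F...FT
  T..FTT
  TTFTTT
  TTTTTT
Step 3: 8 trees catch fire, 8 burn out
  .F....
  F.....
  .....F
  F...FT
  TF.FTT
  TTFTTT
Step 4: 5 trees catch fire, 8 burn out
  ......
  ......
  ......
  .....F
  F...FT
  TF.FTT

......
......
......
.....F
F...FT
TF.FTT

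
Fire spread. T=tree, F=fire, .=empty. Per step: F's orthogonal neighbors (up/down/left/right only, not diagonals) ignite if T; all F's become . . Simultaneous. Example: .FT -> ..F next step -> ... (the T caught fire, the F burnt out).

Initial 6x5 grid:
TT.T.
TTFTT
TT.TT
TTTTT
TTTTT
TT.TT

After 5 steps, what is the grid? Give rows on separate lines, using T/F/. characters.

Step 1: 2 trees catch fire, 1 burn out
  TT.T.
  TF.FT
  TT.TT
  TTTTT
  TTTTT
  TT.TT
Step 2: 6 trees catch fire, 2 burn out
  TF.F.
  F...F
  TF.FT
  TTTTT
  TTTTT
  TT.TT
Step 3: 5 trees catch fire, 6 burn out
  F....
  .....
  F...F
  TFTFT
  TTTTT
  TT.TT
Step 4: 5 trees catch fire, 5 burn out
  .....
  .....
  .....
  F.F.F
  TFTFT
  TT.TT
Step 5: 5 trees catch fire, 5 burn out
  .....
  .....
  .....
  .....
  F.F.F
  TF.FT

.....
.....
.....
.....
F.F.F
TF.FT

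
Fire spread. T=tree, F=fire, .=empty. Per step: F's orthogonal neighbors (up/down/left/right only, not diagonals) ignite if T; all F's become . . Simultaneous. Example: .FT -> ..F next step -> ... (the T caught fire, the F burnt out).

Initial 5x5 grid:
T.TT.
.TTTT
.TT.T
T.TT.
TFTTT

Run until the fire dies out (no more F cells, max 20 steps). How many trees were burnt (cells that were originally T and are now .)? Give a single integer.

Answer: 16

Derivation:
Step 1: +2 fires, +1 burnt (F count now 2)
Step 2: +3 fires, +2 burnt (F count now 3)
Step 3: +3 fires, +3 burnt (F count now 3)
Step 4: +2 fires, +3 burnt (F count now 2)
Step 5: +3 fires, +2 burnt (F count now 3)
Step 6: +2 fires, +3 burnt (F count now 2)
Step 7: +1 fires, +2 burnt (F count now 1)
Step 8: +0 fires, +1 burnt (F count now 0)
Fire out after step 8
Initially T: 17, now '.': 24
Total burnt (originally-T cells now '.'): 16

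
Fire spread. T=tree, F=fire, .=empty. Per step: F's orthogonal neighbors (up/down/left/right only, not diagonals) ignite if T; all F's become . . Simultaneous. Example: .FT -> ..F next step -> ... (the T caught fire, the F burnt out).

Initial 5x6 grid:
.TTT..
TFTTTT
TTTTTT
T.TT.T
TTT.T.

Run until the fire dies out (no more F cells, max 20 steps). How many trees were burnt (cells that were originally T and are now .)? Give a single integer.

Step 1: +4 fires, +1 burnt (F count now 4)
Step 2: +4 fires, +4 burnt (F count now 4)
Step 3: +5 fires, +4 burnt (F count now 5)
Step 4: +5 fires, +5 burnt (F count now 5)
Step 5: +2 fires, +5 burnt (F count now 2)
Step 6: +1 fires, +2 burnt (F count now 1)
Step 7: +0 fires, +1 burnt (F count now 0)
Fire out after step 7
Initially T: 22, now '.': 29
Total burnt (originally-T cells now '.'): 21

Answer: 21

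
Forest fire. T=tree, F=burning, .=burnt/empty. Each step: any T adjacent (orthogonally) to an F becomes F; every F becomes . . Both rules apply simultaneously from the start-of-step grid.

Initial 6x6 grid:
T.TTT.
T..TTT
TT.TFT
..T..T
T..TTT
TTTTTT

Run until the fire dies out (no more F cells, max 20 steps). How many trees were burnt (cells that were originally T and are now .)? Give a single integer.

Step 1: +3 fires, +1 burnt (F count now 3)
Step 2: +4 fires, +3 burnt (F count now 4)
Step 3: +2 fires, +4 burnt (F count now 2)
Step 4: +3 fires, +2 burnt (F count now 3)
Step 5: +2 fires, +3 burnt (F count now 2)
Step 6: +1 fires, +2 burnt (F count now 1)
Step 7: +1 fires, +1 burnt (F count now 1)
Step 8: +1 fires, +1 burnt (F count now 1)
Step 9: +1 fires, +1 burnt (F count now 1)
Step 10: +1 fires, +1 burnt (F count now 1)
Step 11: +0 fires, +1 burnt (F count now 0)
Fire out after step 11
Initially T: 24, now '.': 31
Total burnt (originally-T cells now '.'): 19

Answer: 19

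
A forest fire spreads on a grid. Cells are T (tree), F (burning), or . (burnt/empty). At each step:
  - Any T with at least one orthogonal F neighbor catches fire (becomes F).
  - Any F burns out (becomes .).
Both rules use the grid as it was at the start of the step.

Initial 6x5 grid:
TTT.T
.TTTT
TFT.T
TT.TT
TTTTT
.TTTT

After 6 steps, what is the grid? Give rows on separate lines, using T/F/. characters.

Step 1: 4 trees catch fire, 1 burn out
  TTT.T
  .FTTT
  F.F.T
  TF.TT
  TTTTT
  .TTTT
Step 2: 4 trees catch fire, 4 burn out
  TFT.T
  ..FTT
  ....T
  F..TT
  TFTTT
  .TTTT
Step 3: 6 trees catch fire, 4 burn out
  F.F.T
  ...FT
  ....T
  ...TT
  F.FTT
  .FTTT
Step 4: 3 trees catch fire, 6 burn out
  ....T
  ....F
  ....T
  ...TT
  ...FT
  ..FTT
Step 5: 5 trees catch fire, 3 burn out
  ....F
  .....
  ....F
  ...FT
  ....F
  ...FT
Step 6: 2 trees catch fire, 5 burn out
  .....
  .....
  .....
  ....F
  .....
  ....F

.....
.....
.....
....F
.....
....F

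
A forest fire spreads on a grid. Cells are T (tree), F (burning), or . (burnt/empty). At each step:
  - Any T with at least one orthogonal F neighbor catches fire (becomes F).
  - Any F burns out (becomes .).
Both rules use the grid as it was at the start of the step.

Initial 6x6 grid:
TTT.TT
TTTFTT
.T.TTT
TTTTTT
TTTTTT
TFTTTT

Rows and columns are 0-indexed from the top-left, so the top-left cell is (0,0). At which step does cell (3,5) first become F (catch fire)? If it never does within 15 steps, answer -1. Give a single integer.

Step 1: cell (3,5)='T' (+6 fires, +2 burnt)
Step 2: cell (3,5)='T' (+10 fires, +6 burnt)
Step 3: cell (3,5)='T' (+10 fires, +10 burnt)
Step 4: cell (3,5)='F' (+4 fires, +10 burnt)
  -> target ignites at step 4
Step 5: cell (3,5)='.' (+1 fires, +4 burnt)
Step 6: cell (3,5)='.' (+0 fires, +1 burnt)
  fire out at step 6

4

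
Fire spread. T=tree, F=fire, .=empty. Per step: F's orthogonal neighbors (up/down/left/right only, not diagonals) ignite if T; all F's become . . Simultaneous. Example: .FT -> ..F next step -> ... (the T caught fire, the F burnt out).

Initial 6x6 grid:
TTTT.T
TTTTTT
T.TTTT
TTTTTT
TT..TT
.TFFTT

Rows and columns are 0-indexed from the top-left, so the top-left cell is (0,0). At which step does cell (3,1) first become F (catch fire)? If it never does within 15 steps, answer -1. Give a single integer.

Step 1: cell (3,1)='T' (+2 fires, +2 burnt)
Step 2: cell (3,1)='T' (+3 fires, +2 burnt)
Step 3: cell (3,1)='F' (+4 fires, +3 burnt)
  -> target ignites at step 3
Step 4: cell (3,1)='.' (+5 fires, +4 burnt)
Step 5: cell (3,1)='.' (+5 fires, +5 burnt)
Step 6: cell (3,1)='.' (+4 fires, +5 burnt)
Step 7: cell (3,1)='.' (+5 fires, +4 burnt)
Step 8: cell (3,1)='.' (+1 fires, +5 burnt)
Step 9: cell (3,1)='.' (+0 fires, +1 burnt)
  fire out at step 9

3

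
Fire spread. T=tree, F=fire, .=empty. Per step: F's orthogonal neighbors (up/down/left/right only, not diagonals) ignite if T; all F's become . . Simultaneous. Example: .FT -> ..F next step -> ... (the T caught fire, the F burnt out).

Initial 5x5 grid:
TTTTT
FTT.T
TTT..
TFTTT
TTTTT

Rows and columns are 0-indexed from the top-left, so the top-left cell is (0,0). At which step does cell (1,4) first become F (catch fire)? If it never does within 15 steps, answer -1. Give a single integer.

Step 1: cell (1,4)='T' (+7 fires, +2 burnt)
Step 2: cell (1,4)='T' (+6 fires, +7 burnt)
Step 3: cell (1,4)='T' (+3 fires, +6 burnt)
Step 4: cell (1,4)='T' (+2 fires, +3 burnt)
Step 5: cell (1,4)='T' (+1 fires, +2 burnt)
Step 6: cell (1,4)='F' (+1 fires, +1 burnt)
  -> target ignites at step 6
Step 7: cell (1,4)='.' (+0 fires, +1 burnt)
  fire out at step 7

6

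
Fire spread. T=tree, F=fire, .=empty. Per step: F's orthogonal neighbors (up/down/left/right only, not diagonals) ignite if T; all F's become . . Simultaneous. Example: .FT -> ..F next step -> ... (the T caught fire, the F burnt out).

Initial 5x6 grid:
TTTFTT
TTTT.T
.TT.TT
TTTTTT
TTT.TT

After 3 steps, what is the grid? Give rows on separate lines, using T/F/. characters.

Step 1: 3 trees catch fire, 1 burn out
  TTF.FT
  TTTF.T
  .TT.TT
  TTTTTT
  TTT.TT
Step 2: 3 trees catch fire, 3 burn out
  TF...F
  TTF..T
  .TT.TT
  TTTTTT
  TTT.TT
Step 3: 4 trees catch fire, 3 burn out
  F.....
  TF...F
  .TF.TT
  TTTTTT
  TTT.TT

F.....
TF...F
.TF.TT
TTTTTT
TTT.TT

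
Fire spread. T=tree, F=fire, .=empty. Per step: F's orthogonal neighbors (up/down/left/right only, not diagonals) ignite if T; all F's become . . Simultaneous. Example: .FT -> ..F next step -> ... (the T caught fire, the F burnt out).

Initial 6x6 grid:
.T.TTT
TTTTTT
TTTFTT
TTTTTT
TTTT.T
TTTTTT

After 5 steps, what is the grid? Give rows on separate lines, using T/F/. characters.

Step 1: 4 trees catch fire, 1 burn out
  .T.TTT
  TTTFTT
  TTF.FT
  TTTFTT
  TTTT.T
  TTTTTT
Step 2: 8 trees catch fire, 4 burn out
  .T.FTT
  TTF.FT
  TF...F
  TTF.FT
  TTTF.T
  TTTTTT
Step 3: 8 trees catch fire, 8 burn out
  .T..FT
  TF...F
  F.....
  TF...F
  TTF..T
  TTTFTT
Step 4: 8 trees catch fire, 8 burn out
  .F...F
  F.....
  ......
  F.....
  TF...F
  TTF.FT
Step 5: 3 trees catch fire, 8 burn out
  ......
  ......
  ......
  ......
  F.....
  TF...F

......
......
......
......
F.....
TF...F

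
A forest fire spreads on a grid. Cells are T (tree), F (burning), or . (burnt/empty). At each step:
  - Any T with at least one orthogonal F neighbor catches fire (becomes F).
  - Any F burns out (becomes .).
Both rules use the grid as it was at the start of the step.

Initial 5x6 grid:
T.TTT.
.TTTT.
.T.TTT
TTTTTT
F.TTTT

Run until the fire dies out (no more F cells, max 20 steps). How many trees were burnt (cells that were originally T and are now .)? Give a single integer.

Answer: 21

Derivation:
Step 1: +1 fires, +1 burnt (F count now 1)
Step 2: +1 fires, +1 burnt (F count now 1)
Step 3: +2 fires, +1 burnt (F count now 2)
Step 4: +3 fires, +2 burnt (F count now 3)
Step 5: +4 fires, +3 burnt (F count now 4)
Step 6: +5 fires, +4 burnt (F count now 5)
Step 7: +4 fires, +5 burnt (F count now 4)
Step 8: +1 fires, +4 burnt (F count now 1)
Step 9: +0 fires, +1 burnt (F count now 0)
Fire out after step 9
Initially T: 22, now '.': 29
Total burnt (originally-T cells now '.'): 21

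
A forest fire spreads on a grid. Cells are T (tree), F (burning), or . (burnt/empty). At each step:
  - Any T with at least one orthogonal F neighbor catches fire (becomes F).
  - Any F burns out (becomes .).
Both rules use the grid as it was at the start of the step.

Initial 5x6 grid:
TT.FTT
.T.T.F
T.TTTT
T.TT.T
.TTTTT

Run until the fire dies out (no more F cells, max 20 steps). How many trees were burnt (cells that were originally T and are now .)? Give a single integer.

Answer: 15

Derivation:
Step 1: +4 fires, +2 burnt (F count now 4)
Step 2: +3 fires, +4 burnt (F count now 3)
Step 3: +3 fires, +3 burnt (F count now 3)
Step 4: +3 fires, +3 burnt (F count now 3)
Step 5: +1 fires, +3 burnt (F count now 1)
Step 6: +1 fires, +1 burnt (F count now 1)
Step 7: +0 fires, +1 burnt (F count now 0)
Fire out after step 7
Initially T: 20, now '.': 25
Total burnt (originally-T cells now '.'): 15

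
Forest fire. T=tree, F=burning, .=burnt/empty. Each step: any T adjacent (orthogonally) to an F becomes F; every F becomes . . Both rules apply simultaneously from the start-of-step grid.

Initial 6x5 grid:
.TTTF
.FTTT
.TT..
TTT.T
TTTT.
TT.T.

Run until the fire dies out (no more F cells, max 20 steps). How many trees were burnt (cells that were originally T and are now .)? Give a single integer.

Answer: 18

Derivation:
Step 1: +5 fires, +2 burnt (F count now 5)
Step 2: +4 fires, +5 burnt (F count now 4)
Step 3: +3 fires, +4 burnt (F count now 3)
Step 4: +3 fires, +3 burnt (F count now 3)
Step 5: +2 fires, +3 burnt (F count now 2)
Step 6: +1 fires, +2 burnt (F count now 1)
Step 7: +0 fires, +1 burnt (F count now 0)
Fire out after step 7
Initially T: 19, now '.': 29
Total burnt (originally-T cells now '.'): 18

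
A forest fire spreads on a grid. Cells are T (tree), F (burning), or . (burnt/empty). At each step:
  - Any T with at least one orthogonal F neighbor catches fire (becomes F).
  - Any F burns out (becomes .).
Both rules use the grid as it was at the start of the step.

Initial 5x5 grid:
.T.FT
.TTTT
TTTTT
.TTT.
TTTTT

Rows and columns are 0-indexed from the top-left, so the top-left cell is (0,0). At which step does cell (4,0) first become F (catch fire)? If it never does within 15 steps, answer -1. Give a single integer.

Step 1: cell (4,0)='T' (+2 fires, +1 burnt)
Step 2: cell (4,0)='T' (+3 fires, +2 burnt)
Step 3: cell (4,0)='T' (+4 fires, +3 burnt)
Step 4: cell (4,0)='T' (+4 fires, +4 burnt)
Step 5: cell (4,0)='T' (+4 fires, +4 burnt)
Step 6: cell (4,0)='T' (+1 fires, +4 burnt)
Step 7: cell (4,0)='F' (+1 fires, +1 burnt)
  -> target ignites at step 7
Step 8: cell (4,0)='.' (+0 fires, +1 burnt)
  fire out at step 8

7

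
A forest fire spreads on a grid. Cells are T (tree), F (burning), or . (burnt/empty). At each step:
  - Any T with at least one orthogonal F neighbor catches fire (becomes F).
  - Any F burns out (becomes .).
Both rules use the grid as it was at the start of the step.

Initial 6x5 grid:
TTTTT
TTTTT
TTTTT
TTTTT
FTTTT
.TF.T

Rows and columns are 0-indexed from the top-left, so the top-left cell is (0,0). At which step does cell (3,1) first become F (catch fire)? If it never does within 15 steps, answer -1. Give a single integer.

Step 1: cell (3,1)='T' (+4 fires, +2 burnt)
Step 2: cell (3,1)='F' (+4 fires, +4 burnt)
  -> target ignites at step 2
Step 3: cell (3,1)='.' (+5 fires, +4 burnt)
Step 4: cell (3,1)='.' (+6 fires, +5 burnt)
Step 5: cell (3,1)='.' (+4 fires, +6 burnt)
Step 6: cell (3,1)='.' (+2 fires, +4 burnt)
Step 7: cell (3,1)='.' (+1 fires, +2 burnt)
Step 8: cell (3,1)='.' (+0 fires, +1 burnt)
  fire out at step 8

2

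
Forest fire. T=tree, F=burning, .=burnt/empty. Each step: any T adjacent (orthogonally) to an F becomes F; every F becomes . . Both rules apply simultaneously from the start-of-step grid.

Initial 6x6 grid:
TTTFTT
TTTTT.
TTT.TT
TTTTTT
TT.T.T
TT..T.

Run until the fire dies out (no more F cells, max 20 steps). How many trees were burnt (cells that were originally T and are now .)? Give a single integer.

Step 1: +3 fires, +1 burnt (F count now 3)
Step 2: +4 fires, +3 burnt (F count now 4)
Step 3: +4 fires, +4 burnt (F count now 4)
Step 4: +5 fires, +4 burnt (F count now 5)
Step 5: +4 fires, +5 burnt (F count now 4)
Step 6: +4 fires, +4 burnt (F count now 4)
Step 7: +2 fires, +4 burnt (F count now 2)
Step 8: +1 fires, +2 burnt (F count now 1)
Step 9: +0 fires, +1 burnt (F count now 0)
Fire out after step 9
Initially T: 28, now '.': 35
Total burnt (originally-T cells now '.'): 27

Answer: 27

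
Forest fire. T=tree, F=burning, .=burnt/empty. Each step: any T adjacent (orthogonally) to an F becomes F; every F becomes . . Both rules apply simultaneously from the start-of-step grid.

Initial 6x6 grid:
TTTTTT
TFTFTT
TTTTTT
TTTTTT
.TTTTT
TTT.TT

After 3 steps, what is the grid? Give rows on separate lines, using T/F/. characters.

Step 1: 7 trees catch fire, 2 burn out
  TFTFTT
  F.F.FT
  TFTFTT
  TTTTTT
  .TTTTT
  TTT.TT
Step 2: 9 trees catch fire, 7 burn out
  F.F.FT
  .....F
  F.F.FT
  TFTFTT
  .TTTTT
  TTT.TT
Step 3: 7 trees catch fire, 9 burn out
  .....F
  ......
  .....F
  F.F.FT
  .FTFTT
  TTT.TT

.....F
......
.....F
F.F.FT
.FTFTT
TTT.TT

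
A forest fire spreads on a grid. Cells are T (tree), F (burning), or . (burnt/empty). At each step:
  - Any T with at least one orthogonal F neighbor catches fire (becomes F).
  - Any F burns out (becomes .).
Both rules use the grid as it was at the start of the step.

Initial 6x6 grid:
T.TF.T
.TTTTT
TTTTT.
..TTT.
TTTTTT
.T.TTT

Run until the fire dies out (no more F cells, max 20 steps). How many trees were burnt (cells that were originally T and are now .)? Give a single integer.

Answer: 25

Derivation:
Step 1: +2 fires, +1 burnt (F count now 2)
Step 2: +3 fires, +2 burnt (F count now 3)
Step 3: +5 fires, +3 burnt (F count now 5)
Step 4: +5 fires, +5 burnt (F count now 5)
Step 5: +4 fires, +5 burnt (F count now 4)
Step 6: +3 fires, +4 burnt (F count now 3)
Step 7: +3 fires, +3 burnt (F count now 3)
Step 8: +0 fires, +3 burnt (F count now 0)
Fire out after step 8
Initially T: 26, now '.': 35
Total burnt (originally-T cells now '.'): 25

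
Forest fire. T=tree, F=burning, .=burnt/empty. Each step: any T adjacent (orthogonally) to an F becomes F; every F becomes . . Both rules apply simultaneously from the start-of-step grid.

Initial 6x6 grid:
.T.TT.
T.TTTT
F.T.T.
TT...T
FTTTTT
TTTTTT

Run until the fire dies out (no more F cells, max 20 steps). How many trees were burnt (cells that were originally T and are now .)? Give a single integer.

Step 1: +4 fires, +2 burnt (F count now 4)
Step 2: +3 fires, +4 burnt (F count now 3)
Step 3: +2 fires, +3 burnt (F count now 2)
Step 4: +2 fires, +2 burnt (F count now 2)
Step 5: +2 fires, +2 burnt (F count now 2)
Step 6: +2 fires, +2 burnt (F count now 2)
Step 7: +0 fires, +2 burnt (F count now 0)
Fire out after step 7
Initially T: 24, now '.': 27
Total burnt (originally-T cells now '.'): 15

Answer: 15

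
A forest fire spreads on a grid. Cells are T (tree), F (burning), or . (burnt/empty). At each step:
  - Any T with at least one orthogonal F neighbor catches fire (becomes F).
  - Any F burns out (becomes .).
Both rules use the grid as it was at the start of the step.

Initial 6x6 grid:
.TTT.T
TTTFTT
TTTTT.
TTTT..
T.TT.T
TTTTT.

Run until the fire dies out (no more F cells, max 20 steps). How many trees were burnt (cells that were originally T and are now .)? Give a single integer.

Answer: 26

Derivation:
Step 1: +4 fires, +1 burnt (F count now 4)
Step 2: +6 fires, +4 burnt (F count now 6)
Step 3: +6 fires, +6 burnt (F count now 6)
Step 4: +4 fires, +6 burnt (F count now 4)
Step 5: +3 fires, +4 burnt (F count now 3)
Step 6: +2 fires, +3 burnt (F count now 2)
Step 7: +1 fires, +2 burnt (F count now 1)
Step 8: +0 fires, +1 burnt (F count now 0)
Fire out after step 8
Initially T: 27, now '.': 35
Total burnt (originally-T cells now '.'): 26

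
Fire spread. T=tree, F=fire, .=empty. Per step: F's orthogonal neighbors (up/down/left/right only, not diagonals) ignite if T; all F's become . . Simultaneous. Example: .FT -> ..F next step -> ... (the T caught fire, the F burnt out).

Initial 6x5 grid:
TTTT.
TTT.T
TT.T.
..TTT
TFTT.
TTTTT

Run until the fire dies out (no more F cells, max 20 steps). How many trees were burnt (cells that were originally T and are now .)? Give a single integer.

Answer: 12

Derivation:
Step 1: +3 fires, +1 burnt (F count now 3)
Step 2: +4 fires, +3 burnt (F count now 4)
Step 3: +2 fires, +4 burnt (F count now 2)
Step 4: +3 fires, +2 burnt (F count now 3)
Step 5: +0 fires, +3 burnt (F count now 0)
Fire out after step 5
Initially T: 22, now '.': 20
Total burnt (originally-T cells now '.'): 12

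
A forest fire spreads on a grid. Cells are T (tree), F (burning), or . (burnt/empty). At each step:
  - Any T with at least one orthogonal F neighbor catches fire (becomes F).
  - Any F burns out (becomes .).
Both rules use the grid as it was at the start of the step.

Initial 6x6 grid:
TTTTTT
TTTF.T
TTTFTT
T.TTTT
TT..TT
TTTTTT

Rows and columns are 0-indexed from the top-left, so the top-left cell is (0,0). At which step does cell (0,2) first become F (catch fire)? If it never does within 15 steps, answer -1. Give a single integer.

Step 1: cell (0,2)='T' (+5 fires, +2 burnt)
Step 2: cell (0,2)='F' (+7 fires, +5 burnt)
  -> target ignites at step 2
Step 3: cell (0,2)='.' (+7 fires, +7 burnt)
Step 4: cell (0,2)='.' (+4 fires, +7 burnt)
Step 5: cell (0,2)='.' (+3 fires, +4 burnt)
Step 6: cell (0,2)='.' (+3 fires, +3 burnt)
Step 7: cell (0,2)='.' (+1 fires, +3 burnt)
Step 8: cell (0,2)='.' (+0 fires, +1 burnt)
  fire out at step 8

2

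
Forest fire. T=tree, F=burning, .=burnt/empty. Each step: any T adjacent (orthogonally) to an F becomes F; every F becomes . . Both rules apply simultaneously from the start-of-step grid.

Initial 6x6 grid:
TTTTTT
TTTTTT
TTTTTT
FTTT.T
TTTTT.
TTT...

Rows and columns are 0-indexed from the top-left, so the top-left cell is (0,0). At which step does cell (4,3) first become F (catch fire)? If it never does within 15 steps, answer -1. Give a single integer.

Step 1: cell (4,3)='T' (+3 fires, +1 burnt)
Step 2: cell (4,3)='T' (+5 fires, +3 burnt)
Step 3: cell (4,3)='T' (+6 fires, +5 burnt)
Step 4: cell (4,3)='F' (+5 fires, +6 burnt)
  -> target ignites at step 4
Step 5: cell (4,3)='.' (+4 fires, +5 burnt)
Step 6: cell (4,3)='.' (+3 fires, +4 burnt)
Step 7: cell (4,3)='.' (+3 fires, +3 burnt)
Step 8: cell (4,3)='.' (+1 fires, +3 burnt)
Step 9: cell (4,3)='.' (+0 fires, +1 burnt)
  fire out at step 9

4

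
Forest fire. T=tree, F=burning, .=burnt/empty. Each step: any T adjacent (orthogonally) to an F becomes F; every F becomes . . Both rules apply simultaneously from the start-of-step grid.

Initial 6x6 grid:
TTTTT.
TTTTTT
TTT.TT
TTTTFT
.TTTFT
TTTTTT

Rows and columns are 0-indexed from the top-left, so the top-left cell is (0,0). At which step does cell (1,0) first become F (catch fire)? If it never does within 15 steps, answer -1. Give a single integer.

Step 1: cell (1,0)='T' (+6 fires, +2 burnt)
Step 2: cell (1,0)='T' (+6 fires, +6 burnt)
Step 3: cell (1,0)='T' (+7 fires, +6 burnt)
Step 4: cell (1,0)='T' (+5 fires, +7 burnt)
Step 5: cell (1,0)='T' (+4 fires, +5 burnt)
Step 6: cell (1,0)='F' (+2 fires, +4 burnt)
  -> target ignites at step 6
Step 7: cell (1,0)='.' (+1 fires, +2 burnt)
Step 8: cell (1,0)='.' (+0 fires, +1 burnt)
  fire out at step 8

6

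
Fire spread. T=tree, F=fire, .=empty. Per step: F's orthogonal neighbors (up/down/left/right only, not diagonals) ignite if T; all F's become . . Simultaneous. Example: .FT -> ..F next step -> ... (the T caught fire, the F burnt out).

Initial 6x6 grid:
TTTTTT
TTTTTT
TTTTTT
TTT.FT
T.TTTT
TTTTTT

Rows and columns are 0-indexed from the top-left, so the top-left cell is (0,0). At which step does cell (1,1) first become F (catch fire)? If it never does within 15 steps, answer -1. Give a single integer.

Step 1: cell (1,1)='T' (+3 fires, +1 burnt)
Step 2: cell (1,1)='T' (+6 fires, +3 burnt)
Step 3: cell (1,1)='T' (+7 fires, +6 burnt)
Step 4: cell (1,1)='T' (+6 fires, +7 burnt)
Step 5: cell (1,1)='F' (+5 fires, +6 burnt)
  -> target ignites at step 5
Step 6: cell (1,1)='.' (+4 fires, +5 burnt)
Step 7: cell (1,1)='.' (+2 fires, +4 burnt)
Step 8: cell (1,1)='.' (+0 fires, +2 burnt)
  fire out at step 8

5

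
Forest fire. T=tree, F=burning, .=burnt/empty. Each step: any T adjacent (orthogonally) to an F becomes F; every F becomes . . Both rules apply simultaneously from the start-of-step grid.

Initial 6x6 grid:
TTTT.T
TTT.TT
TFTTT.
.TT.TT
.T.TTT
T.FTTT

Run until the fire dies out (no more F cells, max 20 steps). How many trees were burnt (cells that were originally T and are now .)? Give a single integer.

Step 1: +5 fires, +2 burnt (F count now 5)
Step 2: +8 fires, +5 burnt (F count now 8)
Step 3: +5 fires, +8 burnt (F count now 5)
Step 4: +4 fires, +5 burnt (F count now 4)
Step 5: +2 fires, +4 burnt (F count now 2)
Step 6: +1 fires, +2 burnt (F count now 1)
Step 7: +0 fires, +1 burnt (F count now 0)
Fire out after step 7
Initially T: 26, now '.': 35
Total burnt (originally-T cells now '.'): 25

Answer: 25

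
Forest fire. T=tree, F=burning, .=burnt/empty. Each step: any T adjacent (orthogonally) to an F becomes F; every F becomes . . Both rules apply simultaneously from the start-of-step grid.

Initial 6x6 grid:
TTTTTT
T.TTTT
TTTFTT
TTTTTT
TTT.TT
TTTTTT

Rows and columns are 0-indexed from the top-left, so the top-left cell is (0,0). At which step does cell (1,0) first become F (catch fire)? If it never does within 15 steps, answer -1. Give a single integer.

Step 1: cell (1,0)='T' (+4 fires, +1 burnt)
Step 2: cell (1,0)='T' (+7 fires, +4 burnt)
Step 3: cell (1,0)='T' (+8 fires, +7 burnt)
Step 4: cell (1,0)='F' (+8 fires, +8 burnt)
  -> target ignites at step 4
Step 5: cell (1,0)='.' (+5 fires, +8 burnt)
Step 6: cell (1,0)='.' (+1 fires, +5 burnt)
Step 7: cell (1,0)='.' (+0 fires, +1 burnt)
  fire out at step 7

4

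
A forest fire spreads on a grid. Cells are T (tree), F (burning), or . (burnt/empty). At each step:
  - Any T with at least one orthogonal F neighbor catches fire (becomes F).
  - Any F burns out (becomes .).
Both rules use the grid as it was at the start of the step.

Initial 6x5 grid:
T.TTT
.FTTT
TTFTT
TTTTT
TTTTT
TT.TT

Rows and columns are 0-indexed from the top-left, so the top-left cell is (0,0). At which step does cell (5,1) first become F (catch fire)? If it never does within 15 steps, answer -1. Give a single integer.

Step 1: cell (5,1)='T' (+4 fires, +2 burnt)
Step 2: cell (5,1)='T' (+7 fires, +4 burnt)
Step 3: cell (5,1)='T' (+6 fires, +7 burnt)
Step 4: cell (5,1)='F' (+5 fires, +6 burnt)
  -> target ignites at step 4
Step 5: cell (5,1)='.' (+2 fires, +5 burnt)
Step 6: cell (5,1)='.' (+0 fires, +2 burnt)
  fire out at step 6

4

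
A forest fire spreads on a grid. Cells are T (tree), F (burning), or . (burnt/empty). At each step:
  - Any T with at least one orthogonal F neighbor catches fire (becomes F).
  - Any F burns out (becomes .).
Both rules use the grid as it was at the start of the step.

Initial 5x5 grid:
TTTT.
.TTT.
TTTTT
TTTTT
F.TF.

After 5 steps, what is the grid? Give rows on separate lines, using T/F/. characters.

Step 1: 3 trees catch fire, 2 burn out
  TTTT.
  .TTT.
  TTTTT
  FTTFT
  ..F..
Step 2: 5 trees catch fire, 3 burn out
  TTTT.
  .TTT.
  FTTFT
  .FF.F
  .....
Step 3: 4 trees catch fire, 5 burn out
  TTTT.
  .TTF.
  .FF.F
  .....
  .....
Step 4: 3 trees catch fire, 4 burn out
  TTTF.
  .FF..
  .....
  .....
  .....
Step 5: 2 trees catch fire, 3 burn out
  TFF..
  .....
  .....
  .....
  .....

TFF..
.....
.....
.....
.....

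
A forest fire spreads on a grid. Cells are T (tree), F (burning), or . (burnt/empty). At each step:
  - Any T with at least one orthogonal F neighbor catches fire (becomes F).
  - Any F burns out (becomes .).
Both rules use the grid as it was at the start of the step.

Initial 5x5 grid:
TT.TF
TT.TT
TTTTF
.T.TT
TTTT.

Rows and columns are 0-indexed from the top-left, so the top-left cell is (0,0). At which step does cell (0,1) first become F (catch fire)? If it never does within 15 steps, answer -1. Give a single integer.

Step 1: cell (0,1)='T' (+4 fires, +2 burnt)
Step 2: cell (0,1)='T' (+3 fires, +4 burnt)
Step 3: cell (0,1)='T' (+2 fires, +3 burnt)
Step 4: cell (0,1)='T' (+4 fires, +2 burnt)
Step 5: cell (0,1)='F' (+3 fires, +4 burnt)
  -> target ignites at step 5
Step 6: cell (0,1)='.' (+2 fires, +3 burnt)
Step 7: cell (0,1)='.' (+0 fires, +2 burnt)
  fire out at step 7

5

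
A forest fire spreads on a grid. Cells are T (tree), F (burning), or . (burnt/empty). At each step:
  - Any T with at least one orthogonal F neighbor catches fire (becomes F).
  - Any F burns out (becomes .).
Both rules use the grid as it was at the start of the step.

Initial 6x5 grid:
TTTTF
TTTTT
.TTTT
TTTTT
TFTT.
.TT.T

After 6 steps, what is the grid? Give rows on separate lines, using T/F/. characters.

Step 1: 6 trees catch fire, 2 burn out
  TTTF.
  TTTTF
  .TTTT
  TFTTT
  F.FT.
  .FT.T
Step 2: 8 trees catch fire, 6 burn out
  TTF..
  TTTF.
  .FTTF
  F.FTT
  ...F.
  ..F.T
Step 3: 7 trees catch fire, 8 burn out
  TF...
  TFF..
  ..FF.
  ...FF
  .....
  ....T
Step 4: 2 trees catch fire, 7 burn out
  F....
  F....
  .....
  .....
  .....
  ....T
Step 5: 0 trees catch fire, 2 burn out
  .....
  .....
  .....
  .....
  .....
  ....T
Step 6: 0 trees catch fire, 0 burn out
  .....
  .....
  .....
  .....
  .....
  ....T

.....
.....
.....
.....
.....
....T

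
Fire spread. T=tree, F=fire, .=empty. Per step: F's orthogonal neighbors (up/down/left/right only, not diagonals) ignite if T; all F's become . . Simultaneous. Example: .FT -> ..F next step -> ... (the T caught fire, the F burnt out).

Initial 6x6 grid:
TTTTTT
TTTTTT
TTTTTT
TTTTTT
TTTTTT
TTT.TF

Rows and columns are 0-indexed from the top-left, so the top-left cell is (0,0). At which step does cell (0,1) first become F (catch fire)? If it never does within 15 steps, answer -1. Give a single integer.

Step 1: cell (0,1)='T' (+2 fires, +1 burnt)
Step 2: cell (0,1)='T' (+2 fires, +2 burnt)
Step 3: cell (0,1)='T' (+3 fires, +2 burnt)
Step 4: cell (0,1)='T' (+4 fires, +3 burnt)
Step 5: cell (0,1)='T' (+6 fires, +4 burnt)
Step 6: cell (0,1)='T' (+6 fires, +6 burnt)
Step 7: cell (0,1)='T' (+5 fires, +6 burnt)
Step 8: cell (0,1)='T' (+3 fires, +5 burnt)
Step 9: cell (0,1)='F' (+2 fires, +3 burnt)
  -> target ignites at step 9
Step 10: cell (0,1)='.' (+1 fires, +2 burnt)
Step 11: cell (0,1)='.' (+0 fires, +1 burnt)
  fire out at step 11

9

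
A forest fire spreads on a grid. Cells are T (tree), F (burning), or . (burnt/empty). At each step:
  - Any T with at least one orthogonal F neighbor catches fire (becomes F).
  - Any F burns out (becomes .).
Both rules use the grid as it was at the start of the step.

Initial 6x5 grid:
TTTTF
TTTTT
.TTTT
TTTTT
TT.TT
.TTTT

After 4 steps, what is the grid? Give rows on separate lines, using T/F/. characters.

Step 1: 2 trees catch fire, 1 burn out
  TTTF.
  TTTTF
  .TTTT
  TTTTT
  TT.TT
  .TTTT
Step 2: 3 trees catch fire, 2 burn out
  TTF..
  TTTF.
  .TTTF
  TTTTT
  TT.TT
  .TTTT
Step 3: 4 trees catch fire, 3 burn out
  TF...
  TTF..
  .TTF.
  TTTTF
  TT.TT
  .TTTT
Step 4: 5 trees catch fire, 4 burn out
  F....
  TF...
  .TF..
  TTTF.
  TT.TF
  .TTTT

F....
TF...
.TF..
TTTF.
TT.TF
.TTTT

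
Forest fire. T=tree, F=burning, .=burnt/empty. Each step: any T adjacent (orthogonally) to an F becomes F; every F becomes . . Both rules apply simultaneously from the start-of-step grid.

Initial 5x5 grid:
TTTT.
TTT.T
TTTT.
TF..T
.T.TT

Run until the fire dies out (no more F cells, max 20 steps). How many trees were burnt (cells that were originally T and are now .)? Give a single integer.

Step 1: +3 fires, +1 burnt (F count now 3)
Step 2: +3 fires, +3 burnt (F count now 3)
Step 3: +4 fires, +3 burnt (F count now 4)
Step 4: +2 fires, +4 burnt (F count now 2)
Step 5: +1 fires, +2 burnt (F count now 1)
Step 6: +0 fires, +1 burnt (F count now 0)
Fire out after step 6
Initially T: 17, now '.': 21
Total burnt (originally-T cells now '.'): 13

Answer: 13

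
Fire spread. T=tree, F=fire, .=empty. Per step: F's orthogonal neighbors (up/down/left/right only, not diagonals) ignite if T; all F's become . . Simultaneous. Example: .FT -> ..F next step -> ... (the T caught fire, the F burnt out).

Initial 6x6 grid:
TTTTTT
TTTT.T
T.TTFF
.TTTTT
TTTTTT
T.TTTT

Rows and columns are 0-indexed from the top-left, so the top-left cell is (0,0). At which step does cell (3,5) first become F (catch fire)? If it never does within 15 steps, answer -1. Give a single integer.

Step 1: cell (3,5)='F' (+4 fires, +2 burnt)
  -> target ignites at step 1
Step 2: cell (3,5)='.' (+6 fires, +4 burnt)
Step 3: cell (3,5)='.' (+7 fires, +6 burnt)
Step 4: cell (3,5)='.' (+5 fires, +7 burnt)
Step 5: cell (3,5)='.' (+4 fires, +5 burnt)
Step 6: cell (3,5)='.' (+3 fires, +4 burnt)
Step 7: cell (3,5)='.' (+1 fires, +3 burnt)
Step 8: cell (3,5)='.' (+0 fires, +1 burnt)
  fire out at step 8

1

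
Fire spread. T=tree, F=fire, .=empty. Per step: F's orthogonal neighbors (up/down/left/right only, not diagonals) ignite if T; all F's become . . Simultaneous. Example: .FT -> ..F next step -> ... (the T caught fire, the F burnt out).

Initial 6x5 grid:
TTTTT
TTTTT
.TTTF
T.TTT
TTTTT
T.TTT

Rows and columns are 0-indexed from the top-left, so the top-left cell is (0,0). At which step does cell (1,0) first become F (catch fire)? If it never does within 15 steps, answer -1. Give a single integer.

Step 1: cell (1,0)='T' (+3 fires, +1 burnt)
Step 2: cell (1,0)='T' (+5 fires, +3 burnt)
Step 3: cell (1,0)='T' (+6 fires, +5 burnt)
Step 4: cell (1,0)='T' (+4 fires, +6 burnt)
Step 5: cell (1,0)='F' (+4 fires, +4 burnt)
  -> target ignites at step 5
Step 6: cell (1,0)='.' (+2 fires, +4 burnt)
Step 7: cell (1,0)='.' (+2 fires, +2 burnt)
Step 8: cell (1,0)='.' (+0 fires, +2 burnt)
  fire out at step 8

5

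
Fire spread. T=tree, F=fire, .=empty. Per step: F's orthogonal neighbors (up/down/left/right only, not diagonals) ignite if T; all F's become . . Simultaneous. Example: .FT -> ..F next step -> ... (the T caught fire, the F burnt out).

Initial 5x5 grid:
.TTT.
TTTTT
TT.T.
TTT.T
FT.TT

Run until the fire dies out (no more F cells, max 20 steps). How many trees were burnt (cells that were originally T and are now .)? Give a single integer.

Answer: 15

Derivation:
Step 1: +2 fires, +1 burnt (F count now 2)
Step 2: +2 fires, +2 burnt (F count now 2)
Step 3: +3 fires, +2 burnt (F count now 3)
Step 4: +1 fires, +3 burnt (F count now 1)
Step 5: +2 fires, +1 burnt (F count now 2)
Step 6: +2 fires, +2 burnt (F count now 2)
Step 7: +3 fires, +2 burnt (F count now 3)
Step 8: +0 fires, +3 burnt (F count now 0)
Fire out after step 8
Initially T: 18, now '.': 22
Total burnt (originally-T cells now '.'): 15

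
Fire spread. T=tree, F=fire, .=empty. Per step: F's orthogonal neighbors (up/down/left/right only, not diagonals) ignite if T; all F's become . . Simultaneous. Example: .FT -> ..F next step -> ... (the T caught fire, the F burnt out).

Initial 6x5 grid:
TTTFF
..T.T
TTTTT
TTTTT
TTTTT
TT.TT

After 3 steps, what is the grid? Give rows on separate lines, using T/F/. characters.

Step 1: 2 trees catch fire, 2 burn out
  TTF..
  ..T.F
  TTTTT
  TTTTT
  TTTTT
  TT.TT
Step 2: 3 trees catch fire, 2 burn out
  TF...
  ..F..
  TTTTF
  TTTTT
  TTTTT
  TT.TT
Step 3: 4 trees catch fire, 3 burn out
  F....
  .....
  TTFF.
  TTTTF
  TTTTT
  TT.TT

F....
.....
TTFF.
TTTTF
TTTTT
TT.TT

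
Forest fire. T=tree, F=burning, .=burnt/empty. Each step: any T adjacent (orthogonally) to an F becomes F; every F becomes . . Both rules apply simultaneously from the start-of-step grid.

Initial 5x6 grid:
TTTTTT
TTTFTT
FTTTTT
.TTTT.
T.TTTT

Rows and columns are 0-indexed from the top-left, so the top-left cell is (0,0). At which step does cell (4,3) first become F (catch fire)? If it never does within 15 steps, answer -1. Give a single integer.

Step 1: cell (4,3)='T' (+6 fires, +2 burnt)
Step 2: cell (4,3)='T' (+9 fires, +6 burnt)
Step 3: cell (4,3)='F' (+6 fires, +9 burnt)
  -> target ignites at step 3
Step 4: cell (4,3)='.' (+2 fires, +6 burnt)
Step 5: cell (4,3)='.' (+1 fires, +2 burnt)
Step 6: cell (4,3)='.' (+0 fires, +1 burnt)
  fire out at step 6

3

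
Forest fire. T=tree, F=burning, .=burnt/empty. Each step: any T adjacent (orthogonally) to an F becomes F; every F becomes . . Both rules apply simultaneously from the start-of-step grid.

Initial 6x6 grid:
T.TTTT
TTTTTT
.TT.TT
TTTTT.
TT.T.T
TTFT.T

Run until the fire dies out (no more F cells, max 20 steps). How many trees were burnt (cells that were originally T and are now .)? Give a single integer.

Step 1: +2 fires, +1 burnt (F count now 2)
Step 2: +3 fires, +2 burnt (F count now 3)
Step 3: +3 fires, +3 burnt (F count now 3)
Step 4: +4 fires, +3 burnt (F count now 4)
Step 5: +3 fires, +4 burnt (F count now 3)
Step 6: +4 fires, +3 burnt (F count now 4)
Step 7: +5 fires, +4 burnt (F count now 5)
Step 8: +2 fires, +5 burnt (F count now 2)
Step 9: +0 fires, +2 burnt (F count now 0)
Fire out after step 9
Initially T: 28, now '.': 34
Total burnt (originally-T cells now '.'): 26

Answer: 26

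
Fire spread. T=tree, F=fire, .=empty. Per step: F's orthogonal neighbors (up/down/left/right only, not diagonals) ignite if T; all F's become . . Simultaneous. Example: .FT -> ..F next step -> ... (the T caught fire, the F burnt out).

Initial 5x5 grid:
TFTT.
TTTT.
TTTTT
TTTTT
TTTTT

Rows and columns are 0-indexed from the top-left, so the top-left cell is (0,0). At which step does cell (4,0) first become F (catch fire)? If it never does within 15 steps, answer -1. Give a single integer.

Step 1: cell (4,0)='T' (+3 fires, +1 burnt)
Step 2: cell (4,0)='T' (+4 fires, +3 burnt)
Step 3: cell (4,0)='T' (+4 fires, +4 burnt)
Step 4: cell (4,0)='T' (+4 fires, +4 burnt)
Step 5: cell (4,0)='F' (+4 fires, +4 burnt)
  -> target ignites at step 5
Step 6: cell (4,0)='.' (+2 fires, +4 burnt)
Step 7: cell (4,0)='.' (+1 fires, +2 burnt)
Step 8: cell (4,0)='.' (+0 fires, +1 burnt)
  fire out at step 8

5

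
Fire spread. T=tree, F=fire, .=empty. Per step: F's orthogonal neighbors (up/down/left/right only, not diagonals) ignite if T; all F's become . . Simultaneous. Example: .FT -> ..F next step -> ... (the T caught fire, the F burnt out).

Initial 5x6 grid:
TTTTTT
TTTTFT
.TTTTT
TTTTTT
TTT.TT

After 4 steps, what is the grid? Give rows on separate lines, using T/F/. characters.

Step 1: 4 trees catch fire, 1 burn out
  TTTTFT
  TTTF.F
  .TTTFT
  TTTTTT
  TTT.TT
Step 2: 6 trees catch fire, 4 burn out
  TTTF.F
  TTF...
  .TTF.F
  TTTTFT
  TTT.TT
Step 3: 6 trees catch fire, 6 burn out
  TTF...
  TF....
  .TF...
  TTTF.F
  TTT.FT
Step 4: 5 trees catch fire, 6 burn out
  TF....
  F.....
  .F....
  TTF...
  TTT..F

TF....
F.....
.F....
TTF...
TTT..F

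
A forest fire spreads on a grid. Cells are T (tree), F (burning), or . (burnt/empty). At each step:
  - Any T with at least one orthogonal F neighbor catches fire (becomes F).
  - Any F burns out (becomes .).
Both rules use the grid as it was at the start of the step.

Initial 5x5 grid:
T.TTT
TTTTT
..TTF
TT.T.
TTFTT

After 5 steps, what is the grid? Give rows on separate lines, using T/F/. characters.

Step 1: 4 trees catch fire, 2 burn out
  T.TTT
  TTTTF
  ..TF.
  TT.T.
  TF.FT
Step 2: 7 trees catch fire, 4 burn out
  T.TTF
  TTTF.
  ..F..
  TF.F.
  F...F
Step 3: 3 trees catch fire, 7 burn out
  T.TF.
  TTF..
  .....
  F....
  .....
Step 4: 2 trees catch fire, 3 burn out
  T.F..
  TF...
  .....
  .....
  .....
Step 5: 1 trees catch fire, 2 burn out
  T....
  F....
  .....
  .....
  .....

T....
F....
.....
.....
.....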